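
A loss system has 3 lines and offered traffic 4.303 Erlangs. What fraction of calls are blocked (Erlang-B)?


B(c,a) = (a^c/c!) / Σ_{k=0}^{c} a^k/k!
a^3/3! = 13.278921
Σ terms (k=0..3): 1.00000 + 4.30300 + 9.25790 + 13.27892 = 27.839826
B = 13.278921/27.839826 = 0.476976

Final: 0.476976


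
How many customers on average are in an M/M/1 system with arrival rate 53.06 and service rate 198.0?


ρ = λ/μ = 53.06/198.0 = 0.2680
L = ρ/(1−ρ) = 0.2680/(1 − 0.2680) = 0.2680/0.7320 = 0.3661

Final: 0.3661


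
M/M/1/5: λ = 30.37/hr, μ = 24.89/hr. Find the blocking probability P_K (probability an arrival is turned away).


ρ = λ/μ = 30.37/24.89 = 1.2202
P_K = (1−ρ)ρ^K/(1−ρ^(K+1)) = (-0.2202·2.704578)/(1 − 3.300041)
= -0.595463/-2.300041 = 0.258893

Final: 0.258893


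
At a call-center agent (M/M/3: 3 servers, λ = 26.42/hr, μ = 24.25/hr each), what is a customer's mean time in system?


a = 1.0895; ρ = 0.3632; P₀ = 0.330971
Lq = P₀·a^c·ρ/(c!(1−ρ)²) = 0.06388
Wq = Lq/λ = 0.06388/26.42 = 0.002418 hr
W = Wq + 1/μ = 0.002418 + 0.04124 = 0.04365 hr

Final: 0.04365 hr


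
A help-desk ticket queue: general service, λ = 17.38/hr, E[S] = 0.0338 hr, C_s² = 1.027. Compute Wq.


ρ = λ·E[S] = 17.38·0.0338 = 0.5874
E[S²] = E[S]²(1+C_s²) = 0.0338²·(1+1.027) = 0.002316
Wq = λ·E[S²]/(2(1−ρ)) = 17.38·0.002316/(2·0.4126) = 0.04878 hr

Final: 0.04878 hr


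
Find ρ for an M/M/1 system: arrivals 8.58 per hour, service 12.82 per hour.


ρ = λ/μ = 8.58/12.82 = 0.6693

Final: 0.6693


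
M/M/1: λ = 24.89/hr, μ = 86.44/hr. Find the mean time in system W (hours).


W = 1/(μ−λ) = 1/(86.44 − 24.89) = 1/61.55 = 0.01625 hr

Final: 0.01625 hr


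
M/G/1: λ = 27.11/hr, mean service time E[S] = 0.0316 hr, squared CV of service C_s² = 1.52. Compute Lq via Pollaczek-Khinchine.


ρ = λ·E[S] = 27.11·0.0316 = 0.8567
Lq = ρ²(1+C_s²)/(2(1−ρ)) = 0.7339·(1+1.52)/(2·0.1433)
= 0.7339·2.5200/0.2866 = 6.45186

Final: 6.45186


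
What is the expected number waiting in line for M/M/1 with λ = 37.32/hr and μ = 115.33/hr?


ρ = 37.32/115.33 = 0.3236
Lq = ρ²/(1−ρ) = 0.1047/0.6764 = 0.1548

Final: 0.1548


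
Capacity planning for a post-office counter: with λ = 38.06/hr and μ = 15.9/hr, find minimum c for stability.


Stability requires cμ > λ ⇔ c > λ/μ.
λ/μ = 38.06/15.9 = 2.3937
Minimum integer c = ⌊2.3937⌋ + 1 = 3
Check: 3·15.9 = 47.70 > 38.06, while 2·15.9 = 31.80 ≤ 38.06

Final: 3 servers


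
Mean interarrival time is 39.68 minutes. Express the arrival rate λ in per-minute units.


λ = 1/(interarrival time) in consistent units.
1 minute = 1 min, so λ = 1/39.68 = 0.02520 per minute

Final: 0.02520 /min


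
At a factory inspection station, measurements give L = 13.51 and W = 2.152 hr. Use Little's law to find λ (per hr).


λ = L/W = 13.51/2.152 = 6.2779 /hr

Final: 6.2779 /hr


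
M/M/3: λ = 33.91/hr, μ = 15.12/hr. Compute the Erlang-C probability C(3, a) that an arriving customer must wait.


a = λ/μ = 2.2427; ρ = a/3 = 0.7476
P₀ = 0.075725 (from M/M/c formula)
C(c,a) = [a^c/(c!(1−ρ))]·P₀ = [11.28049/(6·0.2524)]·0.075725
= 7.44808·0.075725 = 0.564004

Final: 0.564004


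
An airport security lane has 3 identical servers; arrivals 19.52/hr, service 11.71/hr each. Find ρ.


ρ = λ/(cμ) = 19.52/(3·11.71) = 19.52/35.13 = 0.5557

Final: 0.5557


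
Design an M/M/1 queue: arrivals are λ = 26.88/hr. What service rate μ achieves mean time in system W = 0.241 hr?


W = 1/(μ−λ) ⇒ μ − λ = 1/W = 1/0.241 = 4.1494
μ = λ + 1/W = 26.88 + 4.1494 = 31.0294 per hr

Final: 31.0294 /hr


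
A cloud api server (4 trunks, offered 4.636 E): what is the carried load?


B(4,4.636) = 0.368464 (Erlang-B)
Carried load = a(1 − B) = 4.636·(1 − 0.368464) = 4.636·0.631536 = 2.9278 E

Final: 2.9278 Erlangs


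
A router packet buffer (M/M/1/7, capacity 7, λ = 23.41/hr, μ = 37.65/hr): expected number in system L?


ρ = 23.41/37.65 = 0.6218
L = ρ[1 − (K+1)ρ^K + Kρ^(K+1)] / [(1−ρ)(1−ρ^(K+1))]
Numerator: 0.6218·(1 − 8·0.035930 + 7·0.022340) = 0.540292
Denominator: (0.3782)·(0.977660) = 0.369771
L = 0.540292/0.369771 = 1.4612

Final: 1.4612


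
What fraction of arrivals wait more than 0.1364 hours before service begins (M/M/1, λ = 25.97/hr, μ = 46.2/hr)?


ρ = 25.97/46.2 = 0.5621
P(Wq > t) = ρ·e^{−(μ−λ)t} = 0.5621·e^{−2.7594}
= 0.5621·0.063332 = 0.035600

Final: 0.035600


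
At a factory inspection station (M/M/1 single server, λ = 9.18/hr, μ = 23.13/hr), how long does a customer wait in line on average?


ρ = 9.18/23.13 = 0.3969
Wq = ρ/(μ−λ) = 0.3969/(23.13 − 9.18) = 0.3969/13.95 = 0.02845 hr

Final: 0.02845 hr


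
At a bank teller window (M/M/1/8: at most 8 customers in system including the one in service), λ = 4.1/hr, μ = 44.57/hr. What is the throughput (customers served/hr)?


ρ = 0.09199; P_K = (1−ρ)ρ^8/(1−ρ^9) = 0.000000004656
λ_eff = λ(1 − P_K) = 4.1·(1 − 0.000000004656) = 4.1·1.000000 = 4.1000 /hr

Final: 4.1000 /hr


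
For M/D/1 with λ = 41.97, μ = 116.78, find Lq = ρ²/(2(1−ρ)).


ρ = 41.97/116.78 = 0.3594
M/D/1: Lq = ρ²/(2(1−ρ)) = 0.1292/(2·0.6406) = 0.10081

Final: 0.10081


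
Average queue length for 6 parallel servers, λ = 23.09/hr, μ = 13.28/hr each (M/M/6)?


a = λ/μ = 1.7387; ρ = a/6 = 0.2898
P₀ = 0.175638
Lq = P₀·a^c·ρ / (c!·(1−ρ)²) = 0.175638·27.62836·0.2898/(720·0.50441)
= 0.003872

Final: 0.003872


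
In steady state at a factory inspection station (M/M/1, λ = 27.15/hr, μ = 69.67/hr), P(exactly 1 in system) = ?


ρ = 27.15/69.67 = 0.3897
P_n = (1−ρ)·ρ^n = (1 − 0.3897)·0.3897^1 = 0.6103·0.389694 = 0.237833

Final: 0.237833


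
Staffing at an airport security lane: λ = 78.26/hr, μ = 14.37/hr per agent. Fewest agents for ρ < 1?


Stability requires cμ > λ ⇔ c > λ/μ.
λ/μ = 78.26/14.37 = 5.4461
Minimum integer c = ⌊5.4461⌋ + 1 = 6
Check: 6·14.37 = 86.22 > 78.26, while 5·14.37 = 71.85 ≤ 78.26

Final: 6 servers


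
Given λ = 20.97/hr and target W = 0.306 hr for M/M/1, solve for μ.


W = 1/(μ−λ) ⇒ μ − λ = 1/W = 1/0.306 = 3.2680
μ = λ + 1/W = 20.97 + 3.2680 = 24.2380 per hr

Final: 24.2380 /hr


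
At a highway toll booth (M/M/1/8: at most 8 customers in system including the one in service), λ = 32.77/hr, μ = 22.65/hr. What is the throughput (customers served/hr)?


ρ = 1.4468; P_K = (1−ρ)ρ^8/(1−ρ^9) = 0.320352
λ_eff = λ(1 − P_K) = 32.77·(1 − 0.320352) = 32.77·0.679648 = 22.2721 /hr

Final: 22.2721 /hr


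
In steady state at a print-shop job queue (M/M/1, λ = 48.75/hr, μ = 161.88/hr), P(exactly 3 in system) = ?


ρ = 48.75/161.88 = 0.3011
P_n = (1−ρ)·ρ^n = (1 − 0.3011)·0.3011^3 = 0.6989·0.027311 = 0.019087

Final: 0.019087


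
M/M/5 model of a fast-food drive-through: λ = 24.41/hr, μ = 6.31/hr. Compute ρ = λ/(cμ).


ρ = λ/(cμ) = 24.41/(5·6.31) = 24.41/31.55 = 0.7737

Final: 0.7737


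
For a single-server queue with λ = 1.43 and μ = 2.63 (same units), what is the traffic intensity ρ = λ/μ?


ρ = λ/μ = 1.43/2.63 = 0.5437

Final: 0.5437


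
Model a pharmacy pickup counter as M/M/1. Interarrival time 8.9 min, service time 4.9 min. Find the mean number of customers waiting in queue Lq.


λ = 60/8.9 = 6.7416 /hr
μ = 60/4.9 = 12.2449 /hr
ρ = λ/μ = 6.7416/12.2449 = 0.5506
Lq = ρ²/(1−ρ) = 0.3031/0.4494 = 0.6744

Final: 0.6744


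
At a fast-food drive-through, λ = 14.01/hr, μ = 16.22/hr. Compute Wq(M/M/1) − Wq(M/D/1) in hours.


ρ = 14.01/16.22 = 0.8637
Wq(M/M/1) = ρ/(μ−λ) = 0.8637/2.21 = 0.39084 hr
Wq(M/D/1) = ρ/(2(μ−λ)) = 0.19542 hr
Savings = 0.39084 − 0.19542 = 0.19542 hr

Final: 0.19542 hr


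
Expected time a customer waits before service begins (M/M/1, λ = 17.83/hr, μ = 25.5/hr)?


ρ = 17.83/25.5 = 0.6992
Wq = ρ/(μ−λ) = 0.6992/(25.5 − 17.83) = 0.6992/7.67 = 0.09116 hr

Final: 0.09116 hr


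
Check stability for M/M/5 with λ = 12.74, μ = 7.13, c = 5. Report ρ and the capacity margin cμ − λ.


Total capacity cμ = 5·7.13 = 35.65/hr
ρ = λ/(cμ) = 12.74/35.65 = 0.3574
Stable ⇔ ρ < 1: YES
Spare capacity = cμ − λ = 35.65 − 12.74 = 22.91/hr

Final: ρ = 0.3574; stable; margin = 22.91/hr


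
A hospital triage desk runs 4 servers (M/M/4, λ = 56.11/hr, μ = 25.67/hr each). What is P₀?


a = λ/μ = 56.11/25.67 = 2.1858; ρ = a/c = 0.5465
Σ_{k=0}^{3} a^k/k! (terms k=0..3) = 1.00000 + 2.18582 + 2.38890 + 1.74057 = 7.31530
Tail: a^4/(4!(1−ρ)) = 22.82746/(24·0.4535) = 2.09713
P₀ = 1/(7.31530 + 2.09713) = 1/9.41243 = 0.106242

Final: 0.106242


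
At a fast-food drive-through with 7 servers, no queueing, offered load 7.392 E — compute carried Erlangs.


B(7,7.392) = 0.272768 (Erlang-B)
Carried load = a(1 − B) = 7.392·(1 − 0.272768) = 7.392·0.727232 = 5.3757 E

Final: 5.3757 Erlangs


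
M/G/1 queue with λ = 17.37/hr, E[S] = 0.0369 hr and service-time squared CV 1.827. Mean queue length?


ρ = λ·E[S] = 17.37·0.0369 = 0.6410
Lq = ρ²(1+C_s²)/(2(1−ρ)) = 0.4108·(1+1.827)/(2·0.3590)
= 0.4108·2.8270/0.7181 = 1.61732

Final: 1.61732


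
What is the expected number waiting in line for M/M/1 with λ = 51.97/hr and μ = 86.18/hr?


ρ = 51.97/86.18 = 0.6030
Lq = ρ²/(1−ρ) = 0.3637/0.3970 = 0.9161

Final: 0.9161


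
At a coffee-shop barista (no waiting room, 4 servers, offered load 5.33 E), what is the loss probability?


B(c,a) = (a^c/c!) / Σ_{k=0}^{c} a^k/k!
a^4/4! = 33.627733
Σ terms (k=0..4): 1.00000 + 5.33000 + 14.20445 + 25.23657 + 33.62773 = 79.398756
B = 33.627733/79.398756 = 0.423530

Final: 0.423530


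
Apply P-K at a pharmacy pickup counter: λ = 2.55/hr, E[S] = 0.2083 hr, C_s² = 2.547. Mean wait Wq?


ρ = λ·E[S] = 2.55·0.2083 = 0.5312
E[S²] = E[S]²(1+C_s²) = 0.2083²·(1+2.547) = 0.153900
Wq = λ·E[S²]/(2(1−ρ)) = 2.55·0.153900/(2·0.4688) = 0.41853 hr

Final: 0.41853 hr


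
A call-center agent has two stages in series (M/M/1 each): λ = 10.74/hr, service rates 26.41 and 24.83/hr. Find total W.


Each node sees arrival rate λ = 10.74/hr (tandem ⇒ throughput preserved).
W₁ = 1/(μ₁−λ) = 1/(26.41−10.74) = 0.06382 hr
W₂ = 1/(μ₂−λ) = 1/(24.83−10.74) = 0.07097 hr
W_total = W₁ + W₂ = 0.06382 + 0.07097 = 0.13479 hr

Final: 0.13479 hr


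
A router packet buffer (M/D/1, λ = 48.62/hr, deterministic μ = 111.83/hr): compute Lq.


ρ = 48.62/111.83 = 0.4348
M/D/1: Lq = ρ²/(2(1−ρ)) = 0.1890/(2·0.5652) = 0.16721

Final: 0.16721


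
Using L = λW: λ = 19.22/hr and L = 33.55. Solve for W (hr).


W = L/λ = 33.55/19.22 = 1.7456 hr

Final: 1.7456 hr


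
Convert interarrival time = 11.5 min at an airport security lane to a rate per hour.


λ = 1/(interarrival time) in consistent units.
1 hour = 60 min, so λ = 60/11.5 = 5.2174 per hour

Final: 5.2174 /hr


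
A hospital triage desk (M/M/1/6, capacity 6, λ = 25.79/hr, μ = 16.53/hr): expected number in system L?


ρ = 25.79/16.53 = 1.5602
L = ρ[1 − (K+1)ρ^K + Kρ^(K+1)] / [(1−ρ)(1−ρ^(K+1))]
Numerator: 1.5602·(1 − 7·14.423509 + 6·22.503466) = 54.694512
Denominator: (-0.5602)·(-21.503466) = 12.046104
L = 54.694512/12.046104 = 4.5404

Final: 4.5404


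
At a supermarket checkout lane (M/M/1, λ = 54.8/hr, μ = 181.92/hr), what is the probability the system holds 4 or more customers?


ρ = 54.8/181.92 = 0.3012
P(N ≥ n) = ρ^n = 0.3012^4 = 0.008234

Final: 0.008234


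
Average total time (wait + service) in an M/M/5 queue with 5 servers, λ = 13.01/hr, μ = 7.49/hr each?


a = 1.7370; ρ = 0.3474; P₀ = 0.175433
Lq = P₀·a^c·ρ/(c!(1−ρ)²) = 0.01886
Wq = Lq/λ = 0.01886/13.01 = 0.001449 hr
W = Wq + 1/μ = 0.001449 + 0.13351 = 0.13496 hr

Final: 0.13496 hr


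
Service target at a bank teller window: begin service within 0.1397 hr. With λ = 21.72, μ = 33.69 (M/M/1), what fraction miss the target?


ρ = 21.72/33.69 = 0.6447
P(Wq > t) = ρ·e^{−(μ−λ)t} = 0.6447·e^{−1.6722}
= 0.6447·0.187832 = 0.121095

Final: 0.121095


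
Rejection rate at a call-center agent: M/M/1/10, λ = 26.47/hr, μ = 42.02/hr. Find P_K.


ρ = λ/μ = 26.47/42.02 = 0.6299
P_K = (1−ρ)ρ^K/(1−ρ^(K+1)) = (0.3701·0.009840)/(1 − 0.006198)
= 0.003641/0.993802 = 0.003664

Final: 0.003664


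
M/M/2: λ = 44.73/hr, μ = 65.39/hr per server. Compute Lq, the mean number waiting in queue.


a = λ/μ = 0.6840; ρ = a/2 = 0.3420
P₀ = 0.490285
Lq = P₀·a^c·ρ / (c!·(1−ρ)²) = 0.490285·0.46792·0.3420/(2·0.43293)
= 0.09062

Final: 0.09062


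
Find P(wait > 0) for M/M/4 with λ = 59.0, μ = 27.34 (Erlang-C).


a = λ/μ = 2.1580; ρ = a/4 = 0.5395
P₀ = 0.109603 (from M/M/c formula)
C(c,a) = [a^c/(c!(1−ρ))]·P₀ = [21.68773/(24·0.4605)]·0.109603
= 1.96235·0.109603 = 0.215079

Final: 0.215079


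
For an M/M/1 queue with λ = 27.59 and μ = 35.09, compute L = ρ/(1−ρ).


ρ = λ/μ = 27.59/35.09 = 0.7863
L = ρ/(1−ρ) = 0.7863/(1 − 0.7863) = 0.7863/0.2137 = 3.6787

Final: 3.6787


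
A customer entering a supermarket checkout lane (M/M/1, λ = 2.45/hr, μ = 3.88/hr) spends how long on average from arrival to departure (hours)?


W = 1/(μ−λ) = 1/(3.88 − 2.45) = 1/1.43 = 0.6993 hr

Final: 0.6993 hr


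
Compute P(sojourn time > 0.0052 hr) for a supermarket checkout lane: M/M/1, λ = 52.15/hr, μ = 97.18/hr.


W ~ Exponential(μ−λ) for M/M/1.
μ − λ = 97.18 − 52.15 = 45.0300
P(W > t) = e^{−(μ−λ)t} = e^{−0.2342} = 0.791238

Final: 0.791238


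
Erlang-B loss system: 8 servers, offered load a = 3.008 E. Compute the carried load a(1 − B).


B(8,3.008) = 0.008242 (Erlang-B)
Carried load = a(1 − B) = 3.008·(1 − 0.008242) = 3.008·0.991758 = 2.9832 E

Final: 2.9832 Erlangs


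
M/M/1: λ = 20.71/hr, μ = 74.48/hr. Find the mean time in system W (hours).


W = 1/(μ−λ) = 1/(74.48 − 20.71) = 1/53.77 = 0.01860 hr

Final: 0.01860 hr


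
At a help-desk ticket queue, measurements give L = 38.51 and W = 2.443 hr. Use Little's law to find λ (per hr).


λ = L/W = 38.51/2.443 = 15.7634 /hr

Final: 15.7634 /hr


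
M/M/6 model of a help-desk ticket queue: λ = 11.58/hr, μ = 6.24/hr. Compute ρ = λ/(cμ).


ρ = λ/(cμ) = 11.58/(6·6.24) = 11.58/37.44 = 0.3093

Final: 0.3093


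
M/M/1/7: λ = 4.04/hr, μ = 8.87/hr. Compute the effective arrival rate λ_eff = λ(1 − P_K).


ρ = 0.4555; P_K = (1−ρ)ρ^7/(1−ρ^8) = 0.002218
λ_eff = λ(1 − P_K) = 4.04·(1 − 0.002218) = 4.04·0.997782 = 4.0310 /hr

Final: 4.0310 /hr


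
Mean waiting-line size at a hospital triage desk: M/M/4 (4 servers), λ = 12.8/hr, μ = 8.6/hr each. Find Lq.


a = λ/μ = 1.4884; ρ = a/4 = 0.3721
P₀ = 0.223656
Lq = P₀·a^c·ρ / (c!·(1−ρ)²) = 0.223656·4.90734·0.3721/(24·0.39427)
= 0.04316

Final: 0.04316


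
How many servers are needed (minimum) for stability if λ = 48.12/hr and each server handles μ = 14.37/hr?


Stability requires cμ > λ ⇔ c > λ/μ.
λ/μ = 48.12/14.37 = 3.3486
Minimum integer c = ⌊3.3486⌋ + 1 = 4
Check: 4·14.37 = 57.48 > 48.12, while 3·14.37 = 43.11 ≤ 48.12

Final: 4 servers


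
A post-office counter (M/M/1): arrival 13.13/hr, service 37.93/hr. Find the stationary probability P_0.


ρ = 13.13/37.93 = 0.3462
P_n = (1−ρ)·ρ^n = (1 − 0.3462)·0.3462^0 = 0.6538·1.000000 = 0.653836

Final: 0.653836


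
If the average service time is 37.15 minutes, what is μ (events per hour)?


μ = 1/(service time) in consistent units.
1 hour = 60 min, so μ = 60/37.15 = 1.6151 per hour

Final: 1.6151 /hr


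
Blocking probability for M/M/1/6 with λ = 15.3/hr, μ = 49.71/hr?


ρ = λ/μ = 15.3/49.71 = 0.3078
P_K = (1−ρ)ρ^K/(1−ρ^(K+1)) = (0.6922·0.0008501)/(1 − 0.0002617)
= 0.0005885/0.999738 = 0.0005886

Final: 0.0005886


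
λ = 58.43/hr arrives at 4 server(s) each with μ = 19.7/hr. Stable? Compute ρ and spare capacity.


Total capacity cμ = 4·19.7 = 78.80/hr
ρ = λ/(cμ) = 58.43/78.80 = 0.7415
Stable ⇔ ρ < 1: YES
Spare capacity = cμ − λ = 78.80 − 58.43 = 20.37/hr

Final: ρ = 0.7415; stable; margin = 20.37/hr


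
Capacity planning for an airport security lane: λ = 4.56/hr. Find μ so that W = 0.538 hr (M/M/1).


W = 1/(μ−λ) ⇒ μ − λ = 1/W = 1/0.538 = 1.8587
μ = λ + 1/W = 4.56 + 1.8587 = 6.4187 per hr

Final: 6.4187 /hr


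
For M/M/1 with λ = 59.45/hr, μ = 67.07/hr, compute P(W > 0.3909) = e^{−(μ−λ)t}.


W ~ Exponential(μ−λ) for M/M/1.
μ − λ = 67.07 − 59.45 = 7.6200
P(W > t) = e^{−(μ−λ)t} = e^{−2.9787} = 0.050861

Final: 0.050861


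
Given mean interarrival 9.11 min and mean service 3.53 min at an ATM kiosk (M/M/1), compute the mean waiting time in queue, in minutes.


λ = 60/9.11 = 6.5862 /hr
μ = 60/3.53 = 16.9972 /hr
ρ = λ/μ = 6.5862/16.9972 = 0.3875
Wq = ρ/(μ−λ) = 0.3875/(16.9972−6.5862) = 0.03722 hr
In minutes: 0.03722·60 = 2.233 min

Final: 2.233 min


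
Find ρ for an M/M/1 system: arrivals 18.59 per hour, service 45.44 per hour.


ρ = λ/μ = 18.59/45.44 = 0.4091

Final: 0.4091


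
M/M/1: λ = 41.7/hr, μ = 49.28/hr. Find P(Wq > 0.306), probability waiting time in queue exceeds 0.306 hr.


ρ = 41.7/49.28 = 0.8462
P(Wq > t) = ρ·e^{−(μ−λ)t} = 0.8462·e^{−2.3195}
= 0.8462·0.098325 = 0.083201

Final: 0.083201


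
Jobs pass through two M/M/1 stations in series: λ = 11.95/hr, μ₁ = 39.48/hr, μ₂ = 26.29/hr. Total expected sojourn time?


Each node sees arrival rate λ = 11.95/hr (tandem ⇒ throughput preserved).
W₁ = 1/(μ₁−λ) = 1/(39.48−11.95) = 0.03632 hr
W₂ = 1/(μ₂−λ) = 1/(26.29−11.95) = 0.06974 hr
W_total = W₁ + W₂ = 0.03632 + 0.06974 = 0.10606 hr

Final: 0.10606 hr


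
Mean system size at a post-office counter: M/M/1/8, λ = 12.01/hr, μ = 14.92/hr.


ρ = 12.01/14.92 = 0.8050
L = ρ[1 − (K+1)ρ^K + Kρ^(K+1)] / [(1−ρ)(1−ρ^(K+1))]
Numerator: 0.8050·(1 − 9·0.176276 + 8·0.141895) = 0.441662
Denominator: (0.1950)·(0.858105) = 0.167365
L = 0.441662/0.167365 = 2.6389

Final: 2.6389


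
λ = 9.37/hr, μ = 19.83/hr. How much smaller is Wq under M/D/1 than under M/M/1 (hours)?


ρ = 9.37/19.83 = 0.4725
Wq(M/M/1) = ρ/(μ−λ) = 0.4725/10.46 = 0.04517 hr
Wq(M/D/1) = ρ/(2(μ−λ)) = 0.02259 hr
Savings = 0.04517 − 0.02259 = 0.02259 hr

Final: 0.02259 hr


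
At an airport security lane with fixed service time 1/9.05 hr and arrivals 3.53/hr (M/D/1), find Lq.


ρ = 3.53/9.05 = 0.3901
M/D/1: Lq = ρ²/(2(1−ρ)) = 0.1521/(2·0.6099) = 0.12472

Final: 0.12472


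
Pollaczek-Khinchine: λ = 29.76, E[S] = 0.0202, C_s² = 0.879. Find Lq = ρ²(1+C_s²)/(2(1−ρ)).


ρ = λ·E[S] = 29.76·0.0202 = 0.6012
Lq = ρ²(1+C_s²)/(2(1−ρ)) = 0.3614·(1+0.879)/(2·0.3988)
= 0.3614·1.8790/0.7977 = 0.85125

Final: 0.85125


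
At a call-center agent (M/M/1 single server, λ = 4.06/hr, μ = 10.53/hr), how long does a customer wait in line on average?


ρ = 4.06/10.53 = 0.3856
Wq = ρ/(μ−λ) = 0.3856/(10.53 − 4.06) = 0.3856/6.47 = 0.05959 hr

Final: 0.05959 hr


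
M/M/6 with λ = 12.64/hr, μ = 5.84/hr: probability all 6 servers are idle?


a = λ/μ = 12.64/5.84 = 2.1644; ρ = a/c = 0.3607
Σ_{k=0}^{5} a^k/k! (terms k=0..5) = 1.00000 + 2.16438 + 2.34228 + 1.68986 + 0.91438 + 0.39581 = 8.50672
Tail: a^6/(6!(1−ρ)) = 102.80290/(720·0.6393) = 0.22335
P₀ = 1/(8.50672 + 0.22335) = 1/8.73007 = 0.114547

Final: 0.114547


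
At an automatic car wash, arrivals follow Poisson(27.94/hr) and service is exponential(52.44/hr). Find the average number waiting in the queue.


ρ = 27.94/52.44 = 0.5328
Lq = ρ²/(1−ρ) = 0.2839/0.4672 = 0.6076

Final: 0.6076


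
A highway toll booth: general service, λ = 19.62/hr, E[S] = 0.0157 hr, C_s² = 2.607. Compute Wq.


ρ = λ·E[S] = 19.62·0.0157 = 0.3080
E[S²] = E[S]²(1+C_s²) = 0.0157²·(1+2.607) = 0.0008891
Wq = λ·E[S²]/(2(1−ρ)) = 19.62·0.0008891/(2·0.6920) = 0.01260 hr

Final: 0.01260 hr


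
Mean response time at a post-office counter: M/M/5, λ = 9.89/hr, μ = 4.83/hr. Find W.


a = 2.0476; ρ = 0.4095; P₀ = 0.127954
Lq = P₀·a^c·ρ/(c!(1−ρ)²) = 0.04508
Wq = Lq/λ = 0.04508/9.89 = 0.004558 hr
W = Wq + 1/μ = 0.004558 + 0.20704 = 0.21160 hr

Final: 0.21160 hr


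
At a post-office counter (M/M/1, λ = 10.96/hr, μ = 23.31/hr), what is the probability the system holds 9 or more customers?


ρ = 10.96/23.31 = 0.4702
P(N ≥ n) = ρ^n = 0.4702^9 = 0.001123

Final: 0.001123


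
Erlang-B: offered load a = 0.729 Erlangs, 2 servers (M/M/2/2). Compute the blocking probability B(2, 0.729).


B(c,a) = (a^c/c!) / Σ_{k=0}^{c} a^k/k!
a^2/2! = 0.265720
Σ terms (k=0..2): 1.00000 + 0.72900 + 0.26572 = 1.994720
B = 0.265720/1.994720 = 0.133212

Final: 0.133212


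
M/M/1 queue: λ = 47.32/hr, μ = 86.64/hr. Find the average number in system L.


ρ = λ/μ = 47.32/86.64 = 0.5462
L = ρ/(1−ρ) = 0.5462/(1 − 0.5462) = 0.5462/0.4538 = 1.2035

Final: 1.2035


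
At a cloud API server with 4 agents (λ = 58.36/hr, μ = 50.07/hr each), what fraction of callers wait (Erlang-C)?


a = λ/μ = 1.1656; ρ = a/4 = 0.2914
P₀ = 0.310821 (from M/M/c formula)
C(c,a) = [a^c/(c!(1−ρ))]·P₀ = [1.84566/(24·0.7086)]·0.310821
= 0.10853·0.310821 = 0.033732

Final: 0.033732


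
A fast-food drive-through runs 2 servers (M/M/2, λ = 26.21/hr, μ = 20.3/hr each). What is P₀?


a = λ/μ = 26.21/20.3 = 1.2911; ρ = a/c = 0.6456
Σ_{k=0}^{1} a^k/k! (terms k=0..1) = 1.00000 + 1.29113 = 2.29113
Tail: a^2/(2!(1−ρ)) = 1.66702/(2·0.3544) = 2.35167
P₀ = 1/(2.29113 + 2.35167) = 1/4.64281 = 0.215387

Final: 0.215387


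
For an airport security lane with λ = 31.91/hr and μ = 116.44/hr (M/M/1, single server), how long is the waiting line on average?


ρ = 31.91/116.44 = 0.2740
Lq = ρ²/(1−ρ) = 0.07510/0.7260 = 0.1035

Final: 0.1035


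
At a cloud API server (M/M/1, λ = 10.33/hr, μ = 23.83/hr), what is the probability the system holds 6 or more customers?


ρ = 10.33/23.83 = 0.4335
P(N ≥ n) = ρ^n = 0.4335^6 = 0.006635

Final: 0.006635


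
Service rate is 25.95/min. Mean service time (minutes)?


Mean service time = 1/μ = 1/25.95 minute = 0.03854 minute
In minutes: 0.03854 × 1 = 0.03854 min

Final: 0.03854 min


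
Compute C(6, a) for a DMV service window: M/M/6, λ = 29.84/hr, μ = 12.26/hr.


a = λ/μ = 2.4339; ρ = a/6 = 0.4057
P₀ = 0.087268 (from M/M/c formula)
C(c,a) = [a^c/(c!(1−ρ))]·P₀ = [207.89789/(720·0.5943)]·0.087268
= 0.48582·0.087268 = 0.042397

Final: 0.042397


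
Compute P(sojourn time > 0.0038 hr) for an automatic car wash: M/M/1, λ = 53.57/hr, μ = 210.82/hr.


W ~ Exponential(μ−λ) for M/M/1.
μ − λ = 210.82 − 53.57 = 157.2500
P(W > t) = e^{−(μ−λ)t} = e^{−0.5976} = 0.550158

Final: 0.550158


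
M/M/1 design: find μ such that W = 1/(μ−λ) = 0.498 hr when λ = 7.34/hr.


W = 1/(μ−λ) ⇒ μ − λ = 1/W = 1/0.498 = 2.0080
μ = λ + 1/W = 7.34 + 2.0080 = 9.3480 per hr

Final: 9.3480 /hr


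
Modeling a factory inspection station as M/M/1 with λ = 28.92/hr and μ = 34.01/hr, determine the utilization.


ρ = λ/μ = 28.92/34.01 = 0.8503

Final: 0.8503


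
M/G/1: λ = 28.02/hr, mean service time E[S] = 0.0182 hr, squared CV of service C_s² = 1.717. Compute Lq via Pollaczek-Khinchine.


ρ = λ·E[S] = 28.02·0.0182 = 0.5100
Lq = ρ²(1+C_s²)/(2(1−ρ)) = 0.2601·(1+1.717)/(2·0.4900)
= 0.2601·2.7170/0.9801 = 0.72096

Final: 0.72096


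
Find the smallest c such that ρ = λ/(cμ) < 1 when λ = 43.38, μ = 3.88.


Stability requires cμ > λ ⇔ c > λ/μ.
λ/μ = 43.38/3.88 = 11.1804
Minimum integer c = ⌊11.1804⌋ + 1 = 12
Check: 12·3.88 = 46.56 > 43.38, while 11·3.88 = 42.68 ≤ 43.38

Final: 12 servers


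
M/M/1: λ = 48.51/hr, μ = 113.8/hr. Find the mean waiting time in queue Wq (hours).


ρ = 48.51/113.8 = 0.4263
Wq = ρ/(μ−λ) = 0.4263/(113.8 − 48.51) = 0.4263/65.29 = 0.006529 hr

Final: 0.006529 hr


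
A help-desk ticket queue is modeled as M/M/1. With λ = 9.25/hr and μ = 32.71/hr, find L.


ρ = λ/μ = 9.25/32.71 = 0.2828
L = ρ/(1−ρ) = 0.2828/(1 − 0.2828) = 0.2828/0.7172 = 0.3943

Final: 0.3943


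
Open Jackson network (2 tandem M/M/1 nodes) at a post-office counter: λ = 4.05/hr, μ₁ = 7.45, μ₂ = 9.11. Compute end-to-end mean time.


Each node sees arrival rate λ = 4.05/hr (tandem ⇒ throughput preserved).
W₁ = 1/(μ₁−λ) = 1/(7.45−4.05) = 0.29412 hr
W₂ = 1/(μ₂−λ) = 1/(9.11−4.05) = 0.19763 hr
W_total = W₁ + W₂ = 0.29412 + 0.19763 = 0.49175 hr

Final: 0.49175 hr


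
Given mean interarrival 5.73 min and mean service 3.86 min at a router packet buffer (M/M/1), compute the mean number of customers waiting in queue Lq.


λ = 60/5.73 = 10.4712 /hr
μ = 60/3.86 = 15.5440 /hr
ρ = λ/μ = 10.4712/15.5440 = 0.6736
Lq = ρ²/(1−ρ) = 0.4538/0.3264 = 1.3905

Final: 1.3905


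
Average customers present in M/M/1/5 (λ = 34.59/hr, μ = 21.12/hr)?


ρ = 34.59/21.12 = 1.6378
L = ρ[1 − (K+1)ρ^K + Kρ^(K+1)] / [(1−ρ)(1−ρ^(K+1))]
Numerator: 1.6378·(1 − 6·11.783742 + 5·19.299226) = 43.882254
Denominator: (-0.6378)·(-18.299226) = 11.670955
L = 43.882254/11.670955 = 3.7600

Final: 3.7600


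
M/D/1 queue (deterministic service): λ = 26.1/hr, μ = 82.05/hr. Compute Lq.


ρ = 26.1/82.05 = 0.3181
M/D/1: Lq = ρ²/(2(1−ρ)) = 0.1012/(2·0.6819) = 0.07419

Final: 0.07419


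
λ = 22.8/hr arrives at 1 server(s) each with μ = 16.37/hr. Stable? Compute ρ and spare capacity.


Total capacity cμ = 1·16.37 = 16.37/hr
ρ = λ/(cμ) = 22.8/16.37 = 1.3928
Stable ⇔ ρ < 1: NO
Spare capacity = cμ − λ = 16.37 − 22.8 = -6.43/hr

Final: ρ = 1.3928; unstable; margin = -6.43/hr


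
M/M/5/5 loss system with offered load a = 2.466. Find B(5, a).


B(c,a) = (a^c/c!) / Σ_{k=0}^{c} a^k/k!
a^5/5! = 0.759948
Σ terms (k=0..5): 1.00000 + 2.46600 + 3.04058 + 2.49936 + 1.54085 + 0.75995 = 11.306734
B = 0.759948/11.306734 = 0.067212

Final: 0.067212


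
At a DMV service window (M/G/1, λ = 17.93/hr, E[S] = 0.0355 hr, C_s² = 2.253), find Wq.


ρ = λ·E[S] = 17.93·0.0355 = 0.6365
E[S²] = E[S]²(1+C_s²) = 0.0355²·(1+2.253) = 0.004100
Wq = λ·E[S²]/(2(1−ρ)) = 17.93·0.004100/(2·0.3635) = 0.10111 hr

Final: 0.10111 hr


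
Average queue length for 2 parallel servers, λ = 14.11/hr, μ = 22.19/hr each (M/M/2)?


a = λ/μ = 0.6359; ρ = a/2 = 0.3179
P₀ = 0.517524
Lq = P₀·a^c·ρ / (c!·(1−ρ)²) = 0.517524·0.40433·0.3179/(2·0.46521)
= 0.07150

Final: 0.07150


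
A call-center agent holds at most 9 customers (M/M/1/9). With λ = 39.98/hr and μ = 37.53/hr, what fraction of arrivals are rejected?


ρ = λ/μ = 39.98/37.53 = 1.0653
P_K = (1−ρ)ρ^K/(1−ρ^(K+1)) = (-0.06528·1.766762)/(1 − 1.882098)
= -0.115336/-0.882098 = 0.130752

Final: 0.130752


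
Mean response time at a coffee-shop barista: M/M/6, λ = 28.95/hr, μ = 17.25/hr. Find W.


a = 1.6783; ρ = 0.2797; P₀ = 0.186604
Lq = P₀·a^c·ρ/(c!(1−ρ)²) = 0.003122
Wq = Lq/λ = 0.003122/28.95 = 0.0001078 hr
W = Wq + 1/μ = 0.0001078 + 0.05797 = 0.05808 hr

Final: 0.05808 hr


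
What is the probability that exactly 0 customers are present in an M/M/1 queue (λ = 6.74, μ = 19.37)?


ρ = 6.74/19.37 = 0.3480
P_n = (1−ρ)·ρ^n = (1 − 0.3480)·0.3480^0 = 0.6520·1.000000 = 0.652039

Final: 0.652039


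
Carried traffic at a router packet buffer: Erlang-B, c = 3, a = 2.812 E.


B(3,2.812) = 0.323051 (Erlang-B)
Carried load = a(1 − B) = 2.812·(1 − 0.323051) = 2.812·0.676949 = 1.9036 E

Final: 1.9036 Erlangs


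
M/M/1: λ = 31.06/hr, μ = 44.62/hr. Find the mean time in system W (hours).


W = 1/(μ−λ) = 1/(44.62 − 31.06) = 1/13.56 = 0.07375 hr

Final: 0.07375 hr


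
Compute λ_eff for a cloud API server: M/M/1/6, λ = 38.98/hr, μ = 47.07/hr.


ρ = 0.8281; P_K = (1−ρ)ρ^6/(1−ρ^7) = 0.075640
λ_eff = λ(1 − P_K) = 38.98·(1 − 0.075640) = 38.98·0.924360 = 36.0316 /hr

Final: 36.0316 /hr


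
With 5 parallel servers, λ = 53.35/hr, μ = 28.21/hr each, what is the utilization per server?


ρ = λ/(cμ) = 53.35/(5·28.21) = 53.35/141.05 = 0.3782

Final: 0.3782


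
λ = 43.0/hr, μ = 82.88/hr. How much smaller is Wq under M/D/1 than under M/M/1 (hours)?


ρ = 43.0/82.88 = 0.5188
Wq(M/M/1) = ρ/(μ−λ) = 0.5188/39.88 = 0.01301 hr
Wq(M/D/1) = ρ/(2(μ−λ)) = 0.006505 hr
Savings = 0.01301 − 0.006505 = 0.006505 hr

Final: 0.006505 hr


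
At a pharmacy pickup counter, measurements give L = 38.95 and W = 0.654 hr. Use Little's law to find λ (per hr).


λ = L/W = 38.95/0.654 = 59.5566 /hr

Final: 59.5566 /hr


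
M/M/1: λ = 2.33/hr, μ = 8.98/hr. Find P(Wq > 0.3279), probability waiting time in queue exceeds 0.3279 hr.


ρ = 2.33/8.98 = 0.2595
P(Wq > t) = ρ·e^{−(μ−λ)t} = 0.2595·e^{−2.1805}
= 0.2595·0.112981 = 0.029315

Final: 0.029315


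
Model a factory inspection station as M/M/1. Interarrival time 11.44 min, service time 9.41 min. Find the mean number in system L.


λ = 60/11.44 = 5.2448 /hr
μ = 60/9.41 = 6.3762 /hr
ρ = λ/μ = 5.2448/6.3762 = 0.8226
L = ρ/(1−ρ) = 0.8226/0.1774 = 4.6355

Final: 4.6355


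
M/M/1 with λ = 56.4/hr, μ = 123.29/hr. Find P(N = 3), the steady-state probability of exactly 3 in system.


ρ = 56.4/123.29 = 0.4575
P_n = (1−ρ)·ρ^n = (1 − 0.4575)·0.4575^3 = 0.5425·0.095731 = 0.051938

Final: 0.051938


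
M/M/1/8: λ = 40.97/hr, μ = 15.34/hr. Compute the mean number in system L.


ρ = 40.97/15.34 = 2.6708
L = ρ[1 − (K+1)ρ^K + Kρ^(K+1)] / [(1−ρ)(1−ρ^(K+1))]
Numerator: 2.6708·(1 − 9·2588.956985 + 8·6914.574163) = 85510.801091
Denominator: (-1.6708)·(-6913.574163) = 11551.167262
L = 85510.801091/11551.167262 = 7.4028

Final: 7.4028


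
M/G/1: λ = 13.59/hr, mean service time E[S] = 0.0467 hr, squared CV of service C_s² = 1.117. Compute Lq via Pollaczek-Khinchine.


ρ = λ·E[S] = 13.59·0.0467 = 0.6347
Lq = ρ²(1+C_s²)/(2(1−ρ)) = 0.4028·(1+1.117)/(2·0.3653)
= 0.4028·2.1170/0.7307 = 1.16697

Final: 1.16697


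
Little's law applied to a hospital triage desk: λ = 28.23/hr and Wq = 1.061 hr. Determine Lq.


Lq = λWq = 28.23·1.061 = 29.9520

Final: 29.9520


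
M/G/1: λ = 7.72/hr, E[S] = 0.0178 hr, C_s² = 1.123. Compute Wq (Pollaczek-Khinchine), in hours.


ρ = λ·E[S] = 7.72·0.0178 = 0.1374
E[S²] = E[S]²(1+C_s²) = 0.0178²·(1+1.123) = 0.0006727
Wq = λ·E[S²]/(2(1−ρ)) = 7.72·0.0006727/(2·0.8626) = 0.003010 hr

Final: 0.003010 hr


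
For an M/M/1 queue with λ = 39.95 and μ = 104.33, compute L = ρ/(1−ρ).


ρ = λ/μ = 39.95/104.33 = 0.3829
L = ρ/(1−ρ) = 0.3829/(1 − 0.3829) = 0.3829/0.6171 = 0.6205

Final: 0.6205


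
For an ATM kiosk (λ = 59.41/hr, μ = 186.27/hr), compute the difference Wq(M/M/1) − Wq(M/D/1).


ρ = 59.41/186.27 = 0.3189
Wq(M/M/1) = ρ/(μ−λ) = 0.3189/126.86 = 0.002514 hr
Wq(M/D/1) = ρ/(2(μ−λ)) = 0.001257 hr
Savings = 0.002514 − 0.001257 = 0.001257 hr

Final: 0.001257 hr


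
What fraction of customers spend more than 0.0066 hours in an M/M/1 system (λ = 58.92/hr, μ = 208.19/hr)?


W ~ Exponential(μ−λ) for M/M/1.
μ − λ = 208.19 − 58.92 = 149.2700
P(W > t) = e^{−(μ−λ)t} = e^{−0.9852} = 0.373371

Final: 0.373371


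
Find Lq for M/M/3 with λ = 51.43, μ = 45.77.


a = λ/μ = 1.1237; ρ = a/3 = 0.3746
P₀ = 0.319179
Lq = P₀·a^c·ρ / (c!·(1−ρ)²) = 0.319179·1.41875·0.3746/(6·0.39118)
= 0.07226

Final: 0.07226


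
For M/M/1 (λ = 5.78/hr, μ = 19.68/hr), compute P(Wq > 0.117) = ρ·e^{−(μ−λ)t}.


ρ = 5.78/19.68 = 0.2937
P(Wq > t) = ρ·e^{−(μ−λ)t} = 0.2937·e^{−1.6263}
= 0.2937·0.196656 = 0.057758

Final: 0.057758


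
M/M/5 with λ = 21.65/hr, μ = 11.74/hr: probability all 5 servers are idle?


a = λ/μ = 21.65/11.74 = 1.8441; ρ = a/c = 0.3688
Σ_{k=0}^{4} a^k/k! (terms k=0..4) = 1.00000 + 1.84412 + 1.70039 + 1.04525 + 0.48189 = 6.07165
Tail: a^5/(5!(1−ρ)) = 21.32795/(120·0.6312) = 0.28159
P₀ = 1/(6.07165 + 0.28159) = 1/6.35324 = 0.157400

Final: 0.157400


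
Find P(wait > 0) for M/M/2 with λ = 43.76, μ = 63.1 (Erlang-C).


a = λ/μ = 0.6935; ρ = a/2 = 0.3468
P₀ = 0.485055 (from M/M/c formula)
C(c,a) = [a^c/(c!(1−ρ))]·P₀ = [0.48095/(2·0.6532)]·0.485055
= 0.36812·0.485055 = 0.178558

Final: 0.178558


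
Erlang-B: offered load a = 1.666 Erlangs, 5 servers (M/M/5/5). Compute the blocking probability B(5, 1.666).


B(c,a) = (a^c/c!) / Σ_{k=0}^{c} a^k/k!
a^5/5! = 0.106953
Σ terms (k=0..5): 1.00000 + 1.66600 + 1.38778 + 0.77068 + 0.32099 + 0.10695 = 5.252399
B = 0.106953/5.252399 = 0.020363

Final: 0.020363


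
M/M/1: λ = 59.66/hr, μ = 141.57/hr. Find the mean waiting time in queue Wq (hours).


ρ = 59.66/141.57 = 0.4214
Wq = ρ/(μ−λ) = 0.4214/(141.57 − 59.66) = 0.4214/81.91 = 0.005145 hr

Final: 0.005145 hr


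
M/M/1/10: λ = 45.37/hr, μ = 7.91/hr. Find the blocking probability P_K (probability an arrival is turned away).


ρ = λ/μ = 45.37/7.91 = 5.7358
P_K = (1−ρ)ρ^K/(1−ρ^(K+1)) = (-4.7358·38540998.122330)/(1 − 221062589.735794)
= -182521591.613464/-221062588.735794 = 0.825656

Final: 0.825656


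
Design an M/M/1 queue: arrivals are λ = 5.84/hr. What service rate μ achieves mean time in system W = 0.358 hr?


W = 1/(μ−λ) ⇒ μ − λ = 1/W = 1/0.358 = 2.7933
μ = λ + 1/W = 5.84 + 2.7933 = 8.6333 per hr

Final: 8.6333 /hr


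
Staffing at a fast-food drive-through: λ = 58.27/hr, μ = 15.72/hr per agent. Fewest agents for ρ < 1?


Stability requires cμ > λ ⇔ c > λ/μ.
λ/μ = 58.27/15.72 = 3.7067
Minimum integer c = ⌊3.7067⌋ + 1 = 4
Check: 4·15.72 = 62.88 > 58.27, while 3·15.72 = 47.16 ≤ 58.27

Final: 4 servers


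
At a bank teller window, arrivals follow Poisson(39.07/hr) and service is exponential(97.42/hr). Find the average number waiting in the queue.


ρ = 39.07/97.42 = 0.4010
Lq = ρ²/(1−ρ) = 0.1608/0.5990 = 0.2685

Final: 0.2685


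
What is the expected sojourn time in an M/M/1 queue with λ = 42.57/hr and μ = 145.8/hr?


W = 1/(μ−λ) = 1/(145.8 − 42.57) = 1/103.23 = 0.009687 hr

Final: 0.009687 hr


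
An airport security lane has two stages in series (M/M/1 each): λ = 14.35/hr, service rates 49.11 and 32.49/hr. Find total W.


Each node sees arrival rate λ = 14.35/hr (tandem ⇒ throughput preserved).
W₁ = 1/(μ₁−λ) = 1/(49.11−14.35) = 0.02877 hr
W₂ = 1/(μ₂−λ) = 1/(32.49−14.35) = 0.05513 hr
W_total = W₁ + W₂ = 0.02877 + 0.05513 = 0.08390 hr

Final: 0.08390 hr


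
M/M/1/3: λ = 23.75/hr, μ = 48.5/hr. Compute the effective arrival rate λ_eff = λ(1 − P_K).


ρ = 0.4897; P_K = (1−ρ)ρ^3/(1−ρ^4) = 0.063580
λ_eff = λ(1 − P_K) = 23.75·(1 − 0.063580) = 23.75·0.936420 = 22.2400 /hr

Final: 22.2400 /hr


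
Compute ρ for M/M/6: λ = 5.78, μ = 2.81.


ρ = λ/(cμ) = 5.78/(6·2.81) = 5.78/16.86 = 0.3428

Final: 0.3428


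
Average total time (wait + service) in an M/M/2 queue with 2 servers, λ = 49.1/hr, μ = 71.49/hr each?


a = 0.6868; ρ = 0.3434; P₀ = 0.488755
Lq = P₀·a^c·ρ/(c!(1−ρ)²) = 0.09182
Wq = Lq/λ = 0.09182/49.1 = 0.001870 hr
W = Wq + 1/μ = 0.001870 + 0.01399 = 0.01586 hr

Final: 0.01586 hr


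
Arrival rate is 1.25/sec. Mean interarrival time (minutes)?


Mean interarrival time = 1/λ = 1/1.25 second = 0.80000 second
In minutes: 0.80000 × 0.0166667 = 0.01333 min

Final: 0.01333 min


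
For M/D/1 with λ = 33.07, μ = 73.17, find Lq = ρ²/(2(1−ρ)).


ρ = 33.07/73.17 = 0.4520
M/D/1: Lq = ρ²/(2(1−ρ)) = 0.2043/(2·0.5480) = 0.18636

Final: 0.18636


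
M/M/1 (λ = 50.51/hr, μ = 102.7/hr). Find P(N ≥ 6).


ρ = 50.51/102.7 = 0.4918
P(N ≥ n) = ρ^n = 0.4918^6 = 0.014153

Final: 0.014153


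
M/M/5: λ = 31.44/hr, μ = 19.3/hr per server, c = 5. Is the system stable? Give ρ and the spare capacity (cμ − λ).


Total capacity cμ = 5·19.3 = 96.50/hr
ρ = λ/(cμ) = 31.44/96.50 = 0.3258
Stable ⇔ ρ < 1: YES
Spare capacity = cμ − λ = 96.50 − 31.44 = 65.06/hr

Final: ρ = 0.3258; stable; margin = 65.06/hr


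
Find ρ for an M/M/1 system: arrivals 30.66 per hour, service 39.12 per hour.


ρ = λ/μ = 30.66/39.12 = 0.7837

Final: 0.7837


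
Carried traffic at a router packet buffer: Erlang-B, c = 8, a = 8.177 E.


B(8,8.177) = 0.245339 (Erlang-B)
Carried load = a(1 − B) = 8.177·(1 − 0.245339) = 8.177·0.754661 = 6.1709 E

Final: 6.1709 Erlangs


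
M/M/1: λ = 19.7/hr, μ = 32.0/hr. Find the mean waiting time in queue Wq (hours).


ρ = 19.7/32.0 = 0.6156
Wq = ρ/(μ−λ) = 0.6156/(32.0 − 19.7) = 0.6156/12.30 = 0.05005 hr

Final: 0.05005 hr


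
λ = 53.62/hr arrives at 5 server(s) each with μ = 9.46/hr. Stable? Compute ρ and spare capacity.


Total capacity cμ = 5·9.46 = 47.30/hr
ρ = λ/(cμ) = 53.62/47.30 = 1.1336
Stable ⇔ ρ < 1: NO
Spare capacity = cμ − λ = 47.30 − 53.62 = -6.32/hr

Final: ρ = 1.1336; unstable; margin = -6.32/hr


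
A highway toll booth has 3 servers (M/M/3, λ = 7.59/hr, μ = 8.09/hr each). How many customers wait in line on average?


a = λ/μ = 0.9382; ρ = a/3 = 0.3127
P₀ = 0.387813
Lq = P₀·a^c·ρ / (c!·(1−ρ)²) = 0.387813·0.82581·0.3127/(6·0.47234)
= 0.03534

Final: 0.03534


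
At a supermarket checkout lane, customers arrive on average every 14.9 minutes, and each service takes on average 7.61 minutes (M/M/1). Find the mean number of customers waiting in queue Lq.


λ = 60/14.9 = 4.0268 /hr
μ = 60/7.61 = 7.8844 /hr
ρ = λ/μ = 4.0268/7.8844 = 0.5107
Lq = ρ²/(1−ρ) = 0.2609/0.4893 = 0.5332

Final: 0.5332


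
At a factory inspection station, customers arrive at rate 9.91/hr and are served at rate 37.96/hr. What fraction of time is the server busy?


ρ = λ/μ = 9.91/37.96 = 0.2611

Final: 0.2611


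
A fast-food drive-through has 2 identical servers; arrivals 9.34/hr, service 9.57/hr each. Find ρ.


ρ = λ/(cμ) = 9.34/(2·9.57) = 9.34/19.14 = 0.4880

Final: 0.4880


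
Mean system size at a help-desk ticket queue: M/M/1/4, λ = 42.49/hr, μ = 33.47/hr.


ρ = 42.49/33.47 = 1.2695
L = ρ[1 − (K+1)ρ^K + Kρ^(K+1)] / [(1−ρ)(1−ρ^(K+1))]
Numerator: 1.2695·(1 − 5·2.597312 + 4·3.297274) = 1.526617
Denominator: (-0.2695)·(-2.297274) = 0.619104
L = 1.526617/0.619104 = 2.4658

Final: 2.4658


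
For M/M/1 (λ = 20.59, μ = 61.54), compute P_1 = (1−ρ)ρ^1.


ρ = 20.59/61.54 = 0.3346
P_n = (1−ρ)·ρ^n = (1 − 0.3346)·0.3346^1 = 0.6654·0.334579 = 0.222636

Final: 0.222636


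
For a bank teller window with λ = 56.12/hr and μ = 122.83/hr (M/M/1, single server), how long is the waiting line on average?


ρ = 56.12/122.83 = 0.4569
Lq = ρ²/(1−ρ) = 0.2087/0.5431 = 0.3844

Final: 0.3844


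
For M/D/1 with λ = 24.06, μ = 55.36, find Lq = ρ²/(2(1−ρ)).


ρ = 24.06/55.36 = 0.4346
M/D/1: Lq = ρ²/(2(1−ρ)) = 0.1889/(2·0.5654) = 0.16704

Final: 0.16704


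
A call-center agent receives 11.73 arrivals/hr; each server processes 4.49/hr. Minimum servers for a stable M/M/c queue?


Stability requires cμ > λ ⇔ c > λ/μ.
λ/μ = 11.73/4.49 = 2.6125
Minimum integer c = ⌊2.6125⌋ + 1 = 3
Check: 3·4.49 = 13.47 > 11.73, while 2·4.49 = 8.98 ≤ 11.73

Final: 3 servers
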